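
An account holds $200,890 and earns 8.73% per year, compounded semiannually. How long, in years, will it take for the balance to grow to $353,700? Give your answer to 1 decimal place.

(1 + 0.04365)^(2t) = 353,700/200,890 = 1.7607.
2t·ln(1 + 0.04365) = ln(1.7607); 2t = 0.56569/0.0427242 ≈ 13.2405.
t ≈ 6.6203 years.

6.6 years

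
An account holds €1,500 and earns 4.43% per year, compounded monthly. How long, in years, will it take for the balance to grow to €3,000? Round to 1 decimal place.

15.7 years

(1 + 0.00369167)^(12t) = 3,000/1,500 = 2.
12t·ln(1 + 0.00369167) = ln(2); 12t = 0.69315/0.00368487 ≈ 188.1063.
t ≈ 15.6755 years.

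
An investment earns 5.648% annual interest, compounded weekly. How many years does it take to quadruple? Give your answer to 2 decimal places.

24.56 years

(1 + 0.00108615)^(52t) = 4.
52t = ln 4 / ln(1 + 0.00108615) ≈ 1.3863/0.00108556 ≈ 1277.0264.
t ≈ 24.5582.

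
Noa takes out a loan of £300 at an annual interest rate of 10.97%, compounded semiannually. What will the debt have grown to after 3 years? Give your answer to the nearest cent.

£413.30

Periodic rate = 10.97%/2 = 0.05485; periods = 2·3 = 6.
A = 300·(1 + 0.05485)^6 ≈ 300·1.37766696 ≈ 413.3001.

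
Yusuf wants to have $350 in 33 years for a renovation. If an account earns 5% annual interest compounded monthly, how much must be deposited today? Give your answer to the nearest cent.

Growth factor = (1 + 0.05/12)^396 ≈ 5.18916096.
P = 350/5.18916096 ≈ 67.4483.

$67.45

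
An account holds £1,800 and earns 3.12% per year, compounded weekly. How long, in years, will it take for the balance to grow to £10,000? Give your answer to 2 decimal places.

54.98 years

We need (1 + 0.0006)^(52t) = 5.5556, so 52t = ln 5.5556 / ln 1.0006 ≈ 2858.8547.
t ≈ 2858.8547/52 = 54.9780 years.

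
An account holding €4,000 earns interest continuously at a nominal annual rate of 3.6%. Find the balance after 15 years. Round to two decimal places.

€6,864.03

A = P·e^(rt) = 4,000·e^(0.036·15) = 4,000·e^0.54.
e^0.54 ≈ 1.716006862, so A ≈ 6,864.0274.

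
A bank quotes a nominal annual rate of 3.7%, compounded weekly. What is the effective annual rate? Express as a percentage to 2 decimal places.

3.77%

EAR = (1 + 3.7%/52)^52 − 1 = (1 + 0.000711538)^52 − 1.
(1 + 0.000711538)^52 ≈ 1.037679, so EAR ≈ 3.76794%.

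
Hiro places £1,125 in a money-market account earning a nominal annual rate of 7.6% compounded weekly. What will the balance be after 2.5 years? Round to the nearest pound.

£1,360

Growth factor = (1 + 0.076/52)^130 ≈ 1.209081873.
A ≈ 1,125 × 1.209081873 ≈ 1,360.2171.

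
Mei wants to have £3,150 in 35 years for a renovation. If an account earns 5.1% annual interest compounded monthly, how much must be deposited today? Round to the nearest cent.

£530.56

Periodic rate = 5.1%/12 = 0.00425; 420 periods.
P = 3,150/(1 + 0.00425)^420 ≈ 3,150/5.937080938 ≈ 530.5638.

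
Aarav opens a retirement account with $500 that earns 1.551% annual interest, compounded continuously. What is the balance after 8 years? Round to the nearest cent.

A = P·e^(rt) = 500·e^(0.01551·8) = 500·e^0.12408.
e^0.12408 ≈ 1.13210644, so A ≈ 566.0532.

$566.05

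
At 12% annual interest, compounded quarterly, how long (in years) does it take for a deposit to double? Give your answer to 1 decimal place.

(1 + 0.03)^(4t) = 2.
4t = ln 2 / ln(1 + 0.03) ≈ 0.69315/0.0295588 ≈ 23.4498.
t ≈ 5.8624.

5.9 years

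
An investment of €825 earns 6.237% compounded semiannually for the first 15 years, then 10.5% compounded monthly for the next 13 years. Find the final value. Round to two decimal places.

After 15 years at 6.237%: 825 × 2.512451052 ≈ 2,072.7721.
Then 13 years at 10.5%: 2,072.7721 × 3.892543243 ≈ 8,068.3551.

€8,068.36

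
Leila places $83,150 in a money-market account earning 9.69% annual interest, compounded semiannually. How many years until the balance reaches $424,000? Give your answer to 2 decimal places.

We need (1 + 0.04845)^(2t) = 5.0992, so 2t = ln 5.0992 / ln 1.04845 ≈ 34.4322.
t ≈ 34.4322/2 = 17.2161 years.

17.22 years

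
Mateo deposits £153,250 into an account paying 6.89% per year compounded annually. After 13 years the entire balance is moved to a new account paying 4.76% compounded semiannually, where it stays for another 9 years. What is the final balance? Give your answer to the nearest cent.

£556,486.64

Phase 1: 153,250·(1 + 0.0689)^13 ≈ 364,403.4543.
Phase 2: 364,403.4543·(1 + 0.0238)^18 ≈ 556,486.6357.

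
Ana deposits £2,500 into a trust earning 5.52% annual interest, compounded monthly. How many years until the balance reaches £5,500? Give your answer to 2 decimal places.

We need (1 + 0.0046)^(12t) = 2.2, so 12t = ln 2.2 / ln 1.0046 ≈ 171.7977.
t ≈ 171.7977/12 = 14.3165 years.

14.32 years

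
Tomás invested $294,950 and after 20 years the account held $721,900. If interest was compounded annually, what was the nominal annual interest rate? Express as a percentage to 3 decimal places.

4.577%

(1 + r)^20 = 721,900/294,950 = 2.44753.
1 + r = 2.44753^(1/20) ≈ 1.045771, so r ≈ 0.0457706.
r ≈ 4.57706%.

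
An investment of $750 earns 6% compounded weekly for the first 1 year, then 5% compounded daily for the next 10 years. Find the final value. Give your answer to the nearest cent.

$1,312.91

Phase 1: 750·(1 + 0.06/52)^52 ≈ 796.3499.
Phase 2: 796.3499·(1 + 0.05/365)^3650 ≈ 1,312.9140.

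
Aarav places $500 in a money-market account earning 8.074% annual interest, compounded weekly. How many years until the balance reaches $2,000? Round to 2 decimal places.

We need (1 + 0.00155269)^(52t) = 4, so 52t = ln 4 / ln 1.001553 ≈ 893.5256.
t ≈ 893.5256/52 = 17.1832 years.

17.18 years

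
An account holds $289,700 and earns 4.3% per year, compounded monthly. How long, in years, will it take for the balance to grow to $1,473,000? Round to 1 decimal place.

(1 + 0.00358333)^(12t) = 1,473,000/289,700 = 5.0846.
12t·ln(1 + 0.00358333) = ln(5.0846); 12t = 1.6262/0.00357693 ≈ 454.6388.
t ≈ 37.8866 years.

37.9 years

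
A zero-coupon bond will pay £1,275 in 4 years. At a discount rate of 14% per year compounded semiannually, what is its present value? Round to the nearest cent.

Growth factor = (1 + 0.07)^8 ≈ 1.71818618.
P = 1,275/1.71818618 ≈ 742.0616.

£742.06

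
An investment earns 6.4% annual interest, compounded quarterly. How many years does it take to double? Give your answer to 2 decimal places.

10.92 years

(1 + 0.016)^(4t) = 2.
4t = ln 2 / ln(1 + 0.016) ≈ 0.69315/0.0158733 ≈ 43.6674.
t ≈ 10.9168.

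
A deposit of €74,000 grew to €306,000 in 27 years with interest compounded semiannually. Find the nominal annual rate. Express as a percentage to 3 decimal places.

5.327%

(1 + r/2)^54 = 306,000/74,000 = 4.13514.
1 + r/2 = 4.13514^(1/54) ≈ 1.026636, so r/2 ≈ 0.026636.
r ≈ 2·0.026636 = 5.32719%.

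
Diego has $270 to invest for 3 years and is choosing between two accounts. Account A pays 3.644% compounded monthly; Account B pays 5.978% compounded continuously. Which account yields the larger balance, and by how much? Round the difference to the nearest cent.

A: (1 + 0.03644/12)^36 ≈ 1.11533449, so 270 × 1.11533449 ≈ 301.1403.
B: e^(0.05978·3) = e^0.17934 ≈ 1.19642746, so 270 × 1.19642746 ≈ 323.0354.
Difference ≈ 21.8951 in favor of B.

Account B, by $21.90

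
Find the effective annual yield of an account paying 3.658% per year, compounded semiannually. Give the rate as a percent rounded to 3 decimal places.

EAR = (1 + 3.658%/2)^2 − 1 = (1 + 0.01829)^2 − 1.
(1 + 0.01829)^2 ≈ 1.036915, so EAR ≈ 3.69145%.

3.691%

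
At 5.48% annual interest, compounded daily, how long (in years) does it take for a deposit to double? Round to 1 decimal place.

12.6 years

(1 + 0.000150137)^(365t) = 2.
365t = ln 2 / ln(1 + 0.000150137) ≈ 0.69315/0.000150126 ≈ 4617.1115.
t ≈ 12.6496.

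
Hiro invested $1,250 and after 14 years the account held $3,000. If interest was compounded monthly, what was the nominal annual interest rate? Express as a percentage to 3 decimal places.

6.270%

The 168-period growth factor is 3,000/1,250 = 2.4.
r/12 = 2.4^(1/168) − 1 ≈ 0.00522472, so r ≈ 12·0.00522472 = 6.26967%.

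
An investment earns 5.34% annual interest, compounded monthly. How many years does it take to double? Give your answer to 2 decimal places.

(1 + 0.00445)^(12t) = 2.
12t = ln 2 / ln(1 + 0.00445) ≈ 0.69315/0.00444013 ≈ 156.1097.
t ≈ 13.0091.

13.01 years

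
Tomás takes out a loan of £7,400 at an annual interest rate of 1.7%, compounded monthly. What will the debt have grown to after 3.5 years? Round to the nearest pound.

Growth factor = (1 + 0.017/12)^42 ≈ 1.061261075.
A ≈ 7,400 × 1.061261075 ≈ 7,853.3320.

£7,853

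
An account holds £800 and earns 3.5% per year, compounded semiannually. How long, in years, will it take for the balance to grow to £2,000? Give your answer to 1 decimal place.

26.4 years

(1 + 0.0175)^(2t) = 2,000/800 = 2.5.
2t·ln(1 + 0.0175) = ln(2.5); 2t = 0.91629/0.0173486 ≈ 52.8163.
t ≈ 26.4081 years.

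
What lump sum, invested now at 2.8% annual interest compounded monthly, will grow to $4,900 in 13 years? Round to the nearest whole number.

Periodic rate = 2.8%/12 = 0.00233333; 156 periods.
P = 4,900/(1 + 0.028/12)^156 ≈ 4,900/1.438464166 ≈ 3,406.4109.

$3,406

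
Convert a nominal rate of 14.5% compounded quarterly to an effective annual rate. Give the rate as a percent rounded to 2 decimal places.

One year is 4 periods at 0.03625 each: (1 + 0.03625)^4 ≈ 1.153077.
EAR = 1.153077 − 1 ≈ 15.30766%.

15.31%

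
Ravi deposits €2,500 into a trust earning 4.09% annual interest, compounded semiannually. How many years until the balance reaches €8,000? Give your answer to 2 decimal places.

We need (1 + 0.02045)^(2t) = 3.2, so 2t = ln 3.2 / ln 1.02045 ≈ 57.4574.
t ≈ 57.4574/2 = 28.7287 years.

28.73 years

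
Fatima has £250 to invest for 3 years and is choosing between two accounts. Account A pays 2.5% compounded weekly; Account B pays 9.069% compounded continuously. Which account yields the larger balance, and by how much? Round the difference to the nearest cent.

Account A growth factor: (1 + 0.025/52)^156 ≈ 1.07786472; balance ≈ 269.4662.
Account B growth factor: e^(0.09069·3) = e^0.27207 ≈ 1.31267889; balance ≈ 328.1697.
Account B is larger by 58.7035.

Account B, by £58.70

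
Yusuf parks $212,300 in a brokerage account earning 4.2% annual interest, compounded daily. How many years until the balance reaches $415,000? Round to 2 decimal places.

15.96 years

(1 + 0.000115068)^(365t) = 415,000/212,300 = 1.9548.
365t·ln(1 + 0.000115068) = ln(1.9548); 365t = 0.67028/0.000115062 ≈ 5825.3714.
t ≈ 15.9599 years.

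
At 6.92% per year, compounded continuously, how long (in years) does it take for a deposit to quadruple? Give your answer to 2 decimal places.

e^(0.0692t) = 4, so 0.0692t = ln 4 ≈ 1.3863.
t ≈ 1.3863/0.0692 ≈ 20.0332.

20.03 years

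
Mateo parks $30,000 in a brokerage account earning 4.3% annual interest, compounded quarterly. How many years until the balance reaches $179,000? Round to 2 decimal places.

(1 + 0.01075)^(4t) = 179,000/30,000 = 5.9667.
4t·ln(1 + 0.01075) = ln(5.9667); 4t = 1.7862/0.0106926 ≈ 167.0486.
t ≈ 41.7621 years.

41.76 years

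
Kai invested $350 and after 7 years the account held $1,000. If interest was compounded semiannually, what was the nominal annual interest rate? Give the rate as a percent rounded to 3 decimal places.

15.574%

The 14-period growth factor is 1,000/350 = 2.85714.
r/2 = 2.85714^(1/14) − 1 ≈ 0.0778705, so r ≈ 2·0.0778705 = 15.57409%.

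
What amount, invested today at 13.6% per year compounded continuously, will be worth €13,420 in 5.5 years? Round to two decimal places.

P = A·e^(−rt) = 13,420·e^(−0.748).
e^(−0.748) ≈ 0.47331223121, so P ≈ 6,351.8501.

€6,351.85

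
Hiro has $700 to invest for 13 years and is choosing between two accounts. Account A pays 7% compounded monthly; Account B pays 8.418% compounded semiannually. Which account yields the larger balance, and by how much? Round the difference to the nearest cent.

Account B, by $310.29

A: (1 + 0.07/12)^156 ≈ 2.477762933, so 700 × 2.477762933 ≈ 1,734.4341.
B: (1 + 0.04209)^26 ≈ 2.921029466, so 700 × 2.921029466 ≈ 2,044.7206.
Difference ≈ 310.2866 in favor of B.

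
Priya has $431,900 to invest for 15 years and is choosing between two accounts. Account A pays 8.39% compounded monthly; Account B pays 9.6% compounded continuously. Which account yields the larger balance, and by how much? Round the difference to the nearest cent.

Account B, by $309,214.42

A: (1 + 0.0839/12)^180 ≈ 3.504755965572, so 431,900 × 3.504755965572 ≈ 1,513,704.1015.
B: e^(0.096·15) = e^1.44 ≈ 4.220695816997, so 431,900 × 4.220695816997 ≈ 1,822,918.5234.
Difference ≈ 309,214.4218 in favor of B.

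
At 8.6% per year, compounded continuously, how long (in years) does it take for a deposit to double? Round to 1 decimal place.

e^(0.086t) = 2, so 0.086t = ln 2 ≈ 0.69315.
t ≈ 0.69315/0.086 ≈ 8.0599.

8.1 years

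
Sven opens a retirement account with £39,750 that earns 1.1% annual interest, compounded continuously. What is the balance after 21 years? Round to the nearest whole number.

£50,079

A = P·e^(rt) = 39,750·e^(0.011·21) = 39,750·e^0.231.
e^0.231 ≈ 1.2598592394, so A ≈ 50,079.4048.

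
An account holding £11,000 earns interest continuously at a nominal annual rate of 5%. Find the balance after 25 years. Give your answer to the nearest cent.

£38,393.77

A = P·e^(rt) = 11,000·e^(0.05·25) = 11,000·e^1.25.
e^1.25 ≈ 3.4903429575, so A ≈ 38,393.7725.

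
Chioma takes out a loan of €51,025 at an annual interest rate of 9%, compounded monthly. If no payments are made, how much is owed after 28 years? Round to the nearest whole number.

Periodic rate = 9%/12 = 0.0075; periods = 12·28 = 336.
A = 51,025·(1 + 0.0075)^336 ≈ 51,025·12.3122781222 ≈ 628,233.9912.

€628,234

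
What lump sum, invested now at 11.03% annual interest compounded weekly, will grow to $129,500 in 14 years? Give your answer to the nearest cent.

Periodic rate = 11.03%/52 = 0.00212115; 728 periods.
P = 129,500/(1 + 0.1103/52)^728 ≈ 129,500/4.676568289 ≈ 27,691.2454.

$27,691.25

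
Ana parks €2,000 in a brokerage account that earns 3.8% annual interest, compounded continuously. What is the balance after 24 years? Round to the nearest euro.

€4,979

A = P·e^(rt) = 2,000·e^(0.038·24) = 2,000·e^0.912.
e^0.912 ≈ 2.48929615, so A ≈ 4,978.5923.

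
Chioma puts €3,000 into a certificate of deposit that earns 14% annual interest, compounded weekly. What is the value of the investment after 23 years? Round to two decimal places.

€74,760.18

Periodic rate = 14%/52 = 0.00269231; periods = 52·23 = 1196.
A = 3,000·(1 + 0.14/52)^1196 ≈ 3,000·24.920061181 ≈ 74,760.1835.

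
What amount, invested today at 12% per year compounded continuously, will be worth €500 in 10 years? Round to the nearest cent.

P = A·e^(−rt) = 500·e^(−1.2).
e^(−1.2) ≈ 0.301194212, so P ≈ 150.5971.

€150.60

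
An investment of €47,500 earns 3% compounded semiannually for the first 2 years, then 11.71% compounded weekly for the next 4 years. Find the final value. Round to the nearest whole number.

€80,492

Phase 1: 47,500·(1 + 0.015)^4 ≈ 50,414.7687.
Phase 2: 50,414.7687·(1 + 0.1171/52)^208 ≈ 80,491.9799.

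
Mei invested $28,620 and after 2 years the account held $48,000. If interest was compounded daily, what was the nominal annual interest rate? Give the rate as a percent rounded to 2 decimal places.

25.86%

(1 + r/365)^730 = 48,000/28,620 = 1.67715.
1 + r/365 = 1.67715^(1/730) ≈ 1.000709, so r/365 ≈ 0.000708601.
r ≈ 365·0.000708601 = 25.86392%.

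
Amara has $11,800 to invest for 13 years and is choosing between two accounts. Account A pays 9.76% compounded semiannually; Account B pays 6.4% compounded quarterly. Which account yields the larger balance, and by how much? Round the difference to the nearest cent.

A: (1 + 0.0488)^26 ≈ 3.451514051, so 11,800 × 3.451514051 ≈ 40,727.8658.
B: (1 + 0.016)^52 ≈ 2.282826016, so 11,800 × 2.282826016 ≈ 26,937.3470.
Difference ≈ 13,790.5188 in favor of A.

Account A, by $13,790.52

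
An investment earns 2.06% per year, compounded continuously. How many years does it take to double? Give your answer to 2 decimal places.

e^(0.0206t) = 2, so 0.0206t = ln 2 ≈ 0.69315.
t ≈ 0.69315/0.0206 ≈ 33.6479.

33.65 years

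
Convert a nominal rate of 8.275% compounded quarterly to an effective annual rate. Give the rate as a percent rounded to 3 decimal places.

One year is 4 periods at 0.0206875 each: (1 + 0.0206875)^4 ≈ 1.085353.
EAR = 1.085353 − 1 ≈ 8.53534%.

8.535%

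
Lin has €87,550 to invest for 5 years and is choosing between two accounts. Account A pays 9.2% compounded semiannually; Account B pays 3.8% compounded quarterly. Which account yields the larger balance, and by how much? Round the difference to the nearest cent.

A: (1 + 0.046)^10 ≈ 1.56789453124, so 87,550 × 1.56789453124 ≈ 137,269.1662.
B: (1 + 0.0095)^20 ≈ 1.20816559904, so 87,550 × 1.20816559904 ≈ 105,774.8982.
Difference ≈ 31,494.2680 in favor of A.

Account A, by €31,494.27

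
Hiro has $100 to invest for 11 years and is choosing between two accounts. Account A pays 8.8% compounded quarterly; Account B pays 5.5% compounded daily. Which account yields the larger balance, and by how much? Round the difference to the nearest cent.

A: (1 + 0.022)^44 ≈ 2.60519008, so 100 × 2.60519008 ≈ 260.5190.
B: (1 + 0.055/365)^4015 ≈ 1.83116875, so 100 × 1.83116875 ≈ 183.1169.
Difference ≈ 77.4021 in favor of A.

Account A, by $77.40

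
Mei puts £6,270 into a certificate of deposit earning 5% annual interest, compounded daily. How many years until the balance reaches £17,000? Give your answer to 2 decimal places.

19.95 years

We need (1 + 0.000136986)^(365t) = 2.7113, so 365t = ln 2.7113 / ln 1.000137 ≈ 7281.7887.
t ≈ 7281.7887/365 = 19.9501 years.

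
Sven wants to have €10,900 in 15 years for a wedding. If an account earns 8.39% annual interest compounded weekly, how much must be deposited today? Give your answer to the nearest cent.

Growth factor = (1 + 0.0839/52)^780 ≈ 3.5165690764.
P = 10,900/3.5165690764 ≈ 3,099.6121.

€3,099.61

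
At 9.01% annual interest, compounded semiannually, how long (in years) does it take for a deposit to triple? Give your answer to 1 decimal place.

12.5 years

(1 + 0.04505)^(2t) = 3.
2t = ln 3 / ln(1 + 0.04505) ≈ 1.0986/0.0440647 ≈ 24.9318.
t ≈ 12.4659.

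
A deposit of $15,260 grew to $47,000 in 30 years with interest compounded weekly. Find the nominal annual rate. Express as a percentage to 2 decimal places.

3.75%

The 1560-period growth factor is 47,000/15,260 = 3.07995.
r/52 = 3.07995^(1/1560) − 1 ≈ 0.000721358, so r ≈ 52·0.000721358 = 3.75106%.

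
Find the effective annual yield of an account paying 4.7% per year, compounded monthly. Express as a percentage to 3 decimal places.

4.803%

One year is 12 periods at 0.00391667 each: (1 + 0.00391667)^12 ≈ 1.048026.
EAR = 1.048026 − 1 ≈ 4.80258%.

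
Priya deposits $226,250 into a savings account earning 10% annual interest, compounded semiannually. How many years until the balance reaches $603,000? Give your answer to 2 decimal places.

(1 + 0.05)^(2t) = 603,000/226,250 = 2.6652.
2t·ln(1 + 0.05) = ln(2.6652); 2t = 0.98028/0.0487902 ≈ 20.0917.
t ≈ 10.0458 years.

10.05 years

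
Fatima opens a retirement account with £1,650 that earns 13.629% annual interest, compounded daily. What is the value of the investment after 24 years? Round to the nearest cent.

Periodic rate = 13.629%/365 = 0.000373397; periods = 365·24 = 8760.
A = 1,650·(1 + 0.13629/365)^8760 ≈ 1,650·26.320535927 ≈ 43,428.8843.

£43,428.88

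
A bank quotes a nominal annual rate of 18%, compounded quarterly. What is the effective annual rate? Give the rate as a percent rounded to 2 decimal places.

19.25%

EAR = (1 + 18%/4)^4 − 1 = (1 + 0.045)^4 − 1.
(1 + 0.045)^4 ≈ 1.192519, so EAR ≈ 19.25186%.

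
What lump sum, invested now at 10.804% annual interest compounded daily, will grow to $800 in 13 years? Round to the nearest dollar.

Periodic rate = 10.804%/365 = 0.000296; 4745 periods.
P = 800/(1 + 0.000296)^4745 ≈ 800/4.07272444 ≈ 196.4287.

$196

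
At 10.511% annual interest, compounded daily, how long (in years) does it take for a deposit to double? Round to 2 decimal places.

(1 + 0.000287973)^(365t) = 2.
365t = ln 2 / ln(1 + 0.000287973) ≈ 0.69315/0.000287931 ≈ 2407.3366.
t ≈ 6.5954.

6.60 years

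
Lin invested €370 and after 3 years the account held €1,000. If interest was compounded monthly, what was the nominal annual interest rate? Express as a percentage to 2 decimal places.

33.60%

The 36-period growth factor is 1,000/370 = 2.7027.
r/12 = 2.7027^(1/36) − 1 ≈ 0.028003, so r ≈ 12·0.028003 = 33.60364%.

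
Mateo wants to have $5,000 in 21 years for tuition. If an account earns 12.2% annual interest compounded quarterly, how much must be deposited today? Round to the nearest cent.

Growth factor = (1 + 0.0305)^84 ≈ 12.47474491.
P = 5,000/12.47474491 ≈ 400.8098.

$400.81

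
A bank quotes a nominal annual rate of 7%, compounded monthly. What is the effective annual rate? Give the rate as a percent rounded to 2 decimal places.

7.23%

EAR = (1 + 7%/12)^12 − 1 = (1 + 0.00583333)^12 − 1.
(1 + 0.00583333)^12 ≈ 1.07229, so EAR ≈ 7.22901%.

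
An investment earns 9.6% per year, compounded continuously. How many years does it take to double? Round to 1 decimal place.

e^(0.096t) = 2, so 0.096t = ln 2 ≈ 0.69315.
t ≈ 0.69315/0.096 ≈ 7.2203.

7.2 years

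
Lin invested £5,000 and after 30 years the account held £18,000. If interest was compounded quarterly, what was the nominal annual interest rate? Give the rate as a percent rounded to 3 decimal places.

4.293%

The 120-period growth factor is 18,000/5,000 = 3.6.
r/4 = 3.6^(1/120) − 1 ≈ 0.0107316, so r ≈ 4·0.0107316 = 4.29265%.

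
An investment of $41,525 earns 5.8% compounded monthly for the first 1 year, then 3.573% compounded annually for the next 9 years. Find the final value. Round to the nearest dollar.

$60,347

After 1 years at 5.8%: 41,525 × 1.0595669462 ≈ 43,998.5174.
Then 9 years at 3.573%: 43,998.5174 × 1.3715732368 ≈ 60,347.1890.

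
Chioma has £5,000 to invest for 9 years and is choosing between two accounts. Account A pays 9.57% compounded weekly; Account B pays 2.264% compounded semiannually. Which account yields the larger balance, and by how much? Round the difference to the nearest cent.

Account A growth factor: (1 + 0.0957/52)^468 ≈ 2.3643624524; balance ≈ 11,821.8123.
Account B growth factor: (1 + 0.01132)^18 ≈ 1.224601333; balance ≈ 6,123.0067.
Account A is larger by 5,698.8056.

Account A, by £5,698.81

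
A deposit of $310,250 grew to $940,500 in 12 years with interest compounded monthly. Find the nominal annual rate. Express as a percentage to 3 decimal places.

(1 + r/12)^144 = 940,500/310,250 = 3.03143.
1 + r/12 = 3.03143^(1/144) ≈ 1.007731, so r/12 ≈ 0.00773135.
r ≈ 12·0.00773135 = 9.27762%.

9.278%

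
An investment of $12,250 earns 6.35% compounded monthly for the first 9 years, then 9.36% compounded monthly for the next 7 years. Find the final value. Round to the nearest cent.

After 9 years at 6.35%: 12,250 × 1.7682550617 ≈ 21,661.1245.
Then 7 years at 9.36%: 21,661.1245 × 1.9206389751 ≈ 41,603.2000.

$41,603.20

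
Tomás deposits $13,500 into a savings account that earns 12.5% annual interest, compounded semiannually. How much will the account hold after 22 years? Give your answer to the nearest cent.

Growth factor = (1 + 0.0625)^44 ≈ 14.4036746769.
A ≈ 13,500 × 14.4036746769 ≈ 194,449.6081.

$194,449.61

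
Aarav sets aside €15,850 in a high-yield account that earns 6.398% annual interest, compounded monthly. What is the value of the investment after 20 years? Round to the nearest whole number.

€56,791

Periodic rate = 6.398%/12 = 0.00533167; periods = 12·20 = 240.
A = 15,850·(1 + 0.06398/12)^240 ≈ 15,850·3.5830015693 ≈ 56,790.5749.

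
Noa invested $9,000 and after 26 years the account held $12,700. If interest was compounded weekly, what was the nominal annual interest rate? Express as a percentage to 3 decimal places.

1.325%

The 1352-period growth factor is 12,700/9,000 = 1.41111.
r/52 = 1.41111^(1/1352) − 1 ≈ 0.000254749, so r ≈ 52·0.000254749 = 1.32470%.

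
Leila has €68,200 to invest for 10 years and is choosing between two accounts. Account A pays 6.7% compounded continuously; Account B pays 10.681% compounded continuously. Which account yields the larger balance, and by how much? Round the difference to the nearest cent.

Account B, by €65,172.48

Account A growth factor: e^(0.067·10) = e^0.67 ≈ 1.95423732064; balance ≈ 133,278.9853.
Account B growth factor: e^(0.10681·10) = e^1.0681 ≈ 2.90984553786; balance ≈ 198,451.4657.
Account B is larger by 65,172.4804.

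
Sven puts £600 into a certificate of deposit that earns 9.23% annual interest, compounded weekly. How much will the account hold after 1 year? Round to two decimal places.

Growth factor = (1 + 0.001775)^52 ≈ 1.09660405.
A ≈ 600 × 1.09660405 ≈ 657.9624.

£657.96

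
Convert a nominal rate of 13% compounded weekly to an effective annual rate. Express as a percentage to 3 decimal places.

13.864%

EAR = (1 + 13%/52)^52 − 1 = (1 + 0.0025)^52 − 1.
(1 + 0.0025)^52 ≈ 1.138644, so EAR ≈ 13.86436%.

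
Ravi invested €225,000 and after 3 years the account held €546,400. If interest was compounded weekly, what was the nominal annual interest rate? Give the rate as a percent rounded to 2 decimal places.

29.66%

The 156-period growth factor is 546,400/225,000 = 2.42844.
r/52 = 2.42844^(1/156) − 1 ≈ 0.00570371, so r ≈ 52·0.00570371 = 29.65929%.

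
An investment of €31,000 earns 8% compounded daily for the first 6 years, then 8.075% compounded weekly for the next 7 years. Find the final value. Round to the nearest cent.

€88,124.11

Phase 1: 31,000·(1 + 0.08/365)^2190 ≈ 50,095.6716.
Phase 2: 50,095.6716·(1 + 0.08075/52)^364 ≈ 88,124.1115.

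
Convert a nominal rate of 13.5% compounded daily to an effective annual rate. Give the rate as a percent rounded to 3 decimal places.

14.451%

EAR = (1 + 13.5%/365)^365 − 1 = (1 + 0.000369863)^365 − 1.
(1 + 0.000369863)^365 ≈ 1.144508, so EAR ≈ 14.45082%.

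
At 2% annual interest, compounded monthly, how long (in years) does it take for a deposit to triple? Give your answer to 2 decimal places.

54.98 years

(1 + 0.00166667)^(12t) = 3.
12t = ln 3 / ln(1 + 0.00166667) ≈ 1.0986/0.00166528 ≈ 659.7165.
t ≈ 54.9764.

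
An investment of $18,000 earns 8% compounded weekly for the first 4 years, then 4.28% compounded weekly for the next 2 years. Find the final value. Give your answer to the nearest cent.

$26,996.05

Phase 1: 18,000·(1 + 0.08/52)^208 ≈ 24,782.2050.
Phase 2: 24,782.2050·(1 + 0.0428/52)^104 ≈ 26,996.0524.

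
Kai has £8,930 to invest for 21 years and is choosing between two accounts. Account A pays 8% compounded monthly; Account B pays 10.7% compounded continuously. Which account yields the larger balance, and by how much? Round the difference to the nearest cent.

Account B, by £36,823.66

A: (1 + 0.08/12)^252 ≈ 5.3357249709, so 8,930 × 5.3357249709 ≈ 47,648.0240.
B: e^(0.107·21) = e^2.247 ≈ 9.459315281, so 8,930 × 9.459315281 ≈ 84,471.6855.
Difference ≈ 36,823.6615 in favor of B.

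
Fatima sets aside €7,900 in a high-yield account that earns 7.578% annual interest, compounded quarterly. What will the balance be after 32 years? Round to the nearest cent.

€87,281.49

Periodic rate = 7.578%/4 = 0.018945; periods = 4·32 = 128.
A = 7,900·(1 + 0.018945)^128 ≈ 7,900·11.04828953 ≈ 87,281.4873.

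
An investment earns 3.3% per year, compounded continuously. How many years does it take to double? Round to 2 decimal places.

21.00 years

e^(0.033t) = 2, so 0.033t = ln 2 ≈ 0.69315.
t ≈ 0.69315/0.033 ≈ 21.0045.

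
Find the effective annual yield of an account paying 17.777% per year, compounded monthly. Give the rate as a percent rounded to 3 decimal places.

One year is 12 periods at 0.0148142 each: (1 + 0.0148142)^12 ≈ 1.192994.
EAR = 1.192994 − 1 ≈ 19.29940%.

19.299%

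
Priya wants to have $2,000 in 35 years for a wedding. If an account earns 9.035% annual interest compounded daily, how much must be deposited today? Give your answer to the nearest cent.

$84.69

Periodic rate = 9.035%/365 = 0.000247534; 12775 periods.
P = 2,000/(1 + 0.09035/365)^12775 ≈ 2,000/23.61444691 ≈ 84.6939.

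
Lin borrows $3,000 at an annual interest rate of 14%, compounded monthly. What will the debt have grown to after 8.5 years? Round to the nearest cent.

Growth factor = (1 + 0.14/12)^102 ≈ 3.26451712.
A ≈ 3,000 × 3.26451712 ≈ 9,793.5514.

$9,793.55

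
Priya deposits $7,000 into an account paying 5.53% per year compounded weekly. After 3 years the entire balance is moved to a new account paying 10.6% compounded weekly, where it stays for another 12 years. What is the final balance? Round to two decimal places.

Phase 1: 7,000·(1 + 0.0553/52)^156 ≈ 8,262.4570.
Phase 2: 8,262.4570·(1 + 0.106/52)^624 ≈ 29,442.1492.

$29,442.15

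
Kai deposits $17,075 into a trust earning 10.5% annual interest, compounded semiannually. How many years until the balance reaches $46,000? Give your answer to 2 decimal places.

We need (1 + 0.0525)^(2t) = 2.694, so 2t = ln 2.694 / ln 1.0525 ≈ 19.3680.
t ≈ 19.3680/2 = 9.6840 years.

9.68 years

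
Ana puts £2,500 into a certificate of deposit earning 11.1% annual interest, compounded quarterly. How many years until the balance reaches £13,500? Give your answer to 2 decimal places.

(1 + 0.02775)^(4t) = 13,500/2,500 = 5.4.
4t·ln(1 + 0.02775) = ln(5.4); 4t = 1.6864/0.0273719 ≈ 61.6105.
t ≈ 15.4026 years.

15.40 years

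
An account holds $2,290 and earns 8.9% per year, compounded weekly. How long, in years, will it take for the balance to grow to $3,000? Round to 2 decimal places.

(1 + 0.00171154)^(52t) = 3,000/2,290 = 1.31.
52t·ln(1 + 0.00171154) = ln(1.31); 52t = 0.27006/0.00171008 ≈ 157.9231.
t ≈ 3.0370 years.

3.04 years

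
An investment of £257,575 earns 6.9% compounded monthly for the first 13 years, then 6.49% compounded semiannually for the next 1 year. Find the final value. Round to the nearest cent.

£671,565.23

After 13 years at 6.9%: 257,575 × 2.44594357384 ≈ 630,013.9160.
Then 1 years at 6.49%: 630,013.9160 × 1.0659530025 ≈ 671,565.2254.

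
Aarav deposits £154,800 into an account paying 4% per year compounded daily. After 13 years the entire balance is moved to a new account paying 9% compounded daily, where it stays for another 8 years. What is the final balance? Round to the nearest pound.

£534,866

Phase 1: 154,800·(1 + 0.04/365)^4745 ≈ 260,370.4618.
Phase 2: 260,370.4618·(1 + 0.09/365)^2920 ≈ 534,866.2510.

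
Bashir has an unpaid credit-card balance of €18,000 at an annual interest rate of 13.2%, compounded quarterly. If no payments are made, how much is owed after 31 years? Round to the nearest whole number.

Growth factor = (1 + 0.033)^124 ≈ 56.03248305097.
A ≈ 18,000 × 56.03248305097 ≈ 1,008,584.6949.

€1,008,585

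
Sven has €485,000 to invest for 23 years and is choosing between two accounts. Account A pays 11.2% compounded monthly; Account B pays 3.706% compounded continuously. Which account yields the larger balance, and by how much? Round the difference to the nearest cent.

A: (1 + 0.112/12)^276 ≈ 12.98835187718, so 485,000 × 12.98835187718 ≈ 6,299,350.6604.
B: e^(0.03706·23) = e^0.85238 ≈ 2.345221843041, so 485,000 × 2.345221843041 ≈ 1,137,432.5939.
Difference ≈ 5,161,918.0666 in favor of A.

Account A, by €5,161,918.07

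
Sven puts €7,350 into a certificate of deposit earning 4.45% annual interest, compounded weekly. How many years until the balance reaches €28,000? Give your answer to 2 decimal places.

(1 + 0.000855769)^(52t) = 28,000/7,350 = 3.8095.
52t·ln(1 + 0.000855769) = ln(3.8095); 52t = 1.3375/0.000855403 ≈ 1563.5949.
t ≈ 30.0691 years.

30.07 years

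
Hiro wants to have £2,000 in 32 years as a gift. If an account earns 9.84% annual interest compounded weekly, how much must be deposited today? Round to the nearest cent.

£86.06

Periodic rate = 9.84%/52 = 0.00189231; 1664 periods.
P = 2,000/(1 + 0.0984/52)^1664 ≈ 2,000/23.23882808 ≈ 86.0629.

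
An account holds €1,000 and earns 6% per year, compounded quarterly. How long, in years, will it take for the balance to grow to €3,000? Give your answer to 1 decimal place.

(1 + 0.015)^(4t) = 3,000/1,000 = 3.
4t·ln(1 + 0.015) = ln(3); 4t = 1.0986/0.0148886 ≈ 73.7888.
t ≈ 18.4472 years.

18.4 years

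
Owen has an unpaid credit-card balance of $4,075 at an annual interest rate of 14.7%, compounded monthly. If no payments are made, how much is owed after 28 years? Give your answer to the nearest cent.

Periodic rate = 14.7%/12 = 0.01225; periods = 12·28 = 336.
A = 4,075·(1 + 0.01225)^336 ≈ 4,075·59.7992735282 ≈ 243,682.0396.

$243,682.04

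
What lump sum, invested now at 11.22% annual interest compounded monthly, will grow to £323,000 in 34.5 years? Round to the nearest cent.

Periodic rate = 11.22%/12 = 0.00935; 414 periods.
P = 323,000/(1 + 0.00935)^414 ≈ 323,000/47.1302741875 ≈ 6,853.3444.

£6,853.34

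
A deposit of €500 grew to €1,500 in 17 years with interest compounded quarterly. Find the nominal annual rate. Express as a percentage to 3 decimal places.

6.515%

(1 + r/4)^68 = 1,500/500 = 3.
1 + r/4 = 3^(1/68) ≈ 1.016287, so r/4 ≈ 0.0162873.
r ≈ 4·0.0162873 = 6.51491%.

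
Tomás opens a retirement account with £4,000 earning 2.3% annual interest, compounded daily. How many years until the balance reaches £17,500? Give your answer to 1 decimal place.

64.2 years

We need (1 + 0.0000630137)^(365t) = 4.375, so 365t = ln 4.375 / ln 1.000063 ≈ 23422.7327.
t ≈ 23422.7327/365 = 64.1719 years.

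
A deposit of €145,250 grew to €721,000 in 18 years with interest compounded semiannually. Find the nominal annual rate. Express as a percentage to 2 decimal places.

The 36-period growth factor is 721,000/145,250 = 4.96386.
r/2 = 4.96386^(1/36) − 1 ≈ 0.0455103, so r ≈ 2·0.0455103 = 9.10206%.

9.10%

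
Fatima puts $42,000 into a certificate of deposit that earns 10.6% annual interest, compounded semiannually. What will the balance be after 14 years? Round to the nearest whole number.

Periodic rate = 10.6%/2 = 0.053; periods = 2·14 = 28.
A = 42,000·(1 + 0.053)^28 ≈ 42,000·4.2461408208 ≈ 178,337.9145.

$178,338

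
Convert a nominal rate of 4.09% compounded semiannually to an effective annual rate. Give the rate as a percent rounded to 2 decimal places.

4.13%

One year is 2 periods at 0.02045 each: (1 + 0.02045)^2 ≈ 1.041318.
EAR = 1.041318 − 1 ≈ 4.13182%.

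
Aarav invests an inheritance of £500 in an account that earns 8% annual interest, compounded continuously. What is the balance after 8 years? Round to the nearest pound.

£948

A = P·e^(rt) = 500·e^(0.08·8) = 500·e^0.64.
e^0.64 ≈ 1.89648088, so A ≈ 948.2404.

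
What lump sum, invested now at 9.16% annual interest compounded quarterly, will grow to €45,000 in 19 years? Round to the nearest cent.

€8,051.76

Periodic rate = 9.16%/4 = 0.0229; 76 periods.
P = 45,000/(1 + 0.0229)^76 ≈ 45,000/5.5888386829 ≈ 8,051.7622.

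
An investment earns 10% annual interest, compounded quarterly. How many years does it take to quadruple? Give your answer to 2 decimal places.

14.04 years

(1 + 0.025)^(4t) = 4.
4t = ln 4 / ln(1 + 0.025) ≈ 1.3863/0.0246926 ≈ 56.1421.
t ≈ 14.0355.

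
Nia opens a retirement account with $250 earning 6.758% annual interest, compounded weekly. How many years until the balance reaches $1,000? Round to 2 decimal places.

We need (1 + 0.00129962)^(52t) = 4, so 52t = ln 4 / ln 1.0013 ≈ 1067.3889.
t ≈ 1067.3889/52 = 20.5267 years.

20.53 years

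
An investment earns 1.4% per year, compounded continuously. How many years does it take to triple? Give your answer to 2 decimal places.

e^(0.014t) = 3, so 0.014t = ln 3 ≈ 1.0986.
t ≈ 1.0986/0.014 ≈ 78.4723.

78.47 years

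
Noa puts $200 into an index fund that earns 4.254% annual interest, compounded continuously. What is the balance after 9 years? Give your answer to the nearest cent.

$293.29

A = P·e^(rt) = 200·e^(0.04254·9) = 200·e^0.38286.
e^0.38286 ≈ 1.46647271, so A ≈ 293.2945.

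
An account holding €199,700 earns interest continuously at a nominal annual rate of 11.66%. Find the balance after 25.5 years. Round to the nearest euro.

€3,905,403

A = P·e^(rt) = 199,700·e^(0.1166·25.5) = 199,700·e^2.9733.
e^2.9733 ≈ 19.55634918104, so A ≈ 3,905,402.9315.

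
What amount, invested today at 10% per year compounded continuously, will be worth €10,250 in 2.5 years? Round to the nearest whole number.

P = A·e^(−rt) = 10,250·e^(−0.25).
e^(−0.25) ≈ 0.77880078307, so P ≈ 7,982.7080.

€7,983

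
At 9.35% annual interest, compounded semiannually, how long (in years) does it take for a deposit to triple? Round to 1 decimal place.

12.0 years

(1 + 0.04675)^(2t) = 3.
2t = ln 3 / ln(1 + 0.04675) ≈ 1.0986/0.0456901 ≈ 24.0449.
t ≈ 12.0224.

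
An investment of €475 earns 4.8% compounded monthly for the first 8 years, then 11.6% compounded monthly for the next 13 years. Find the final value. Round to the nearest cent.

€3,125.37

After 8 years at 4.8%: 475 × 1.467021334 ≈ 696.8351.
Then 13 years at 11.6%: 696.8351 × 4.48508733 ≈ 3,125.3664.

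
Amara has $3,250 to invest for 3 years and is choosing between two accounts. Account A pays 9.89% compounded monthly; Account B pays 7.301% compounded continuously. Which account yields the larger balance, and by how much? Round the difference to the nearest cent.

A: (1 + 0.0989/12)^36 ≈ 1.343776623, so 3,250 × 1.343776623 ≈ 4,367.2740.
B: e^(0.07301·3) = e^0.21903 ≈ 1.244868622, so 3,250 × 1.244868622 ≈ 4,045.8230.
Difference ≈ 321.4510 in favor of A.

Account A, by $321.45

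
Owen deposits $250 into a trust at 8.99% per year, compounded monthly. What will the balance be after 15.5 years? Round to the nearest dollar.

Growth factor = (1 + 0.0899/12)^186 ≈ 4.007855427.
A ≈ 250 × 4.007855427 ≈ 1,001.9639.

$1,002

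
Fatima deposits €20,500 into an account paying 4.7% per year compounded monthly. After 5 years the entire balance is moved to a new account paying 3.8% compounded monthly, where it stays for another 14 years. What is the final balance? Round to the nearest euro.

€44,085

After 5 years at 4.7%: 20,500 × 1.2643282959 ≈ 25,918.7301.
Then 14 years at 3.8%: 25,918.7301 × 1.7009032623 ≈ 44,085.2525.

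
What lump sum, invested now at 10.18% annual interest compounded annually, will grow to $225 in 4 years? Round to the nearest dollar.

$153

Annual rate = 10.18% = 0.1018; 4 periods.
P = 225/(1 + 0.1018)^4 ≈ 225/1.47370675 ≈ 152.6762.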